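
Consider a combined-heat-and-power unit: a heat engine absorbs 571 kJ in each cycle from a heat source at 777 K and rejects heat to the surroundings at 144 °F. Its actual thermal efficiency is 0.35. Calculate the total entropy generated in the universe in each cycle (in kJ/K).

T_C = 144 °F → (144 − 32) × 5/9 = 62.22 °C = 335.37 K.
W = η·Q_H = 0.35 × 571 = 199.8 kJ, so Q_C = Q_H − W = 371.1 kJ.
Reservoir entropy changes: ΔS_H = −Q_H/T_H = −571/777.00 = -0.7349 kJ/K and ΔS_C = +Q_C/T_C = 371.1/335.37 = 1.107 kJ/K.
ΔS_univ = −Q_H/T_H + Q_C/T_C = 0.372 kJ/K (> 0, since η = 0.35 < η_Carnot = 0.568).

ΔS_univ ≈ 0.372 kJ/K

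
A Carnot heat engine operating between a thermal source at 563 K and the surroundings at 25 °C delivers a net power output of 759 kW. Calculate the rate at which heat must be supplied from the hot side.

Q̇_H ≈ 1610 kW

T_C = 25 °C → 25 + 273.15 = 298.15 K.
For a reversible engine, η = 1 − T_C/T_H = 1 − 298.15/563.00 = 0.4704.
Q_H = W/η = 759/0.4704 = 1610 kW.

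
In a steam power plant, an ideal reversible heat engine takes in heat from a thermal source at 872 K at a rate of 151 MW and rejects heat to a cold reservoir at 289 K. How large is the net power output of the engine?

The Carnot efficiency is η = 1 − T_C/T_H = 1 − 289.00/872.00 = 0.6686.
W = η·Q_H = 0.6686 × 151 = 101 MW.

Ẇ ≈ 101 MW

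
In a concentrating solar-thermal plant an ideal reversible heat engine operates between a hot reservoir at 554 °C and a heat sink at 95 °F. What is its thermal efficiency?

η ≈ 0.627

T_H = 554 °C → 554 + 273.15 = 827.15 K.
T_C = 95 °F → (95 − 32) × 5/9 = 35.00 °C = 308.15 K.
The Carnot efficiency is η = 1 − T_C/T_H = 1 − 308.15/827.15 = 0.627.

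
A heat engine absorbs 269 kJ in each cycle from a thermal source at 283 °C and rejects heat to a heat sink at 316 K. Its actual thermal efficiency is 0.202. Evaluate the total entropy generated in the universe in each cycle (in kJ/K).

ΔS_univ ≈ 0.196 kJ/K

T_H = 283 °C → 283 + 273.15 = 556.15 K.
W = η·Q_H = 0.202 × 269 = 54.34 kJ, so Q_C = Q_H − W = 214.7 kJ.
Entropy balance on the reservoirs: −Q_H/T_H = -0.4837 kJ/K, +Q_C/T_C = 0.6793 kJ/K.
ΔS_univ = −Q_H/T_H + Q_C/T_C = 0.196 kJ/K (> 0, since η = 0.202 < η_Carnot = 0.432).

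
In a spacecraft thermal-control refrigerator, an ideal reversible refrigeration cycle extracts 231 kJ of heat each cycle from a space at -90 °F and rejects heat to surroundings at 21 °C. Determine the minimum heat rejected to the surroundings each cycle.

Q_H ≈ 330.9 kJ

T_H = 21 °C → 21 + 273.15 = 294.15 K.
T_C = -90 °F → (-90 − 32) × 5/9 = -67.78 °C = 205.37 K.
For a reversible cycle Q_H/Q_C = T_H/T_C, so Q_H = Q_C·T_H/T_C = 231 × 294.15/205.37 = 330.9 kJ.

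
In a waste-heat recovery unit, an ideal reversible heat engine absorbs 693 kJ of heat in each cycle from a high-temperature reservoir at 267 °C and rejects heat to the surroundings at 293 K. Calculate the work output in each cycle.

W ≈ 317.1 kJ

T_H = 267 °C → 267 + 273.15 = 540.15 K.
η_rev = 1 − T_C/T_H = 1 − 293.00/540.15 = 0.4576.
W = η·Q_H = 0.4576 × 693 = 317.1 kJ.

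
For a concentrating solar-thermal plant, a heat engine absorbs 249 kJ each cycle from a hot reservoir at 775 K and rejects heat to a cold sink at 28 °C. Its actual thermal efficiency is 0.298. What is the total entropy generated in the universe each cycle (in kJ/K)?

ΔS_univ ≈ 0.259 kJ/K

T_C = 28 °C → 28 + 273.15 = 301.15 K.
W = η·Q_H = 0.298 × 249 = 74.20 kJ, so Q_C = Q_H − W = 174.8 kJ.
Entropy balance on the reservoirs: −Q_H/T_H = -0.3213 kJ/K, +Q_C/T_C = 0.5804 kJ/K.
ΔS_univ = −Q_H/T_H + Q_C/T_C = 0.259 kJ/K (> 0, since η = 0.298 < η_Carnot = 0.611).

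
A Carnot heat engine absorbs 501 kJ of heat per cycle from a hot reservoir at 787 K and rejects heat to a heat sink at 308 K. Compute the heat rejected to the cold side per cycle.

Since the cycle is reversible, η = 1 − T_C/T_H = 1 − 308.00/787.00 = 0.6086.
For a reversible cycle Q_C/Q_H = T_C/T_H, so Q_C = 501 × 308.00/787.00 = 196 kJ.

Q_C ≈ 196 kJ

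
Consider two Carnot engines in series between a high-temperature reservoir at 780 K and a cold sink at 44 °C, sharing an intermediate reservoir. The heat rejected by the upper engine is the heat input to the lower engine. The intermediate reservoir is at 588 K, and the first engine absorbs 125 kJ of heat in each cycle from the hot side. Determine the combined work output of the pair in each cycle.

T_C = 44 °C → 44 + 273.15 = 317.15 K.
Two reversible stages in series are equivalent to a single Carnot engine between T_H and T_C, so η_total = 1 − T_C/T_H = 1 − 317.15/780.00 = 0.5934.
W_total = η_total · Q_H = 0.5934 × 125 = 74.17 kJ.

W_total ≈ 74.17 kJ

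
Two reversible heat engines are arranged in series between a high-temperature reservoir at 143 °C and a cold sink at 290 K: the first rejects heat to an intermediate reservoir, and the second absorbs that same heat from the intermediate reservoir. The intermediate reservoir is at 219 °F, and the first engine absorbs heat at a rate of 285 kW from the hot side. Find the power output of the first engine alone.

T_H = 143 °C → 143 + 273.15 = 416.15 K.
T_m = 219 °F → (219 − 32) × 5/9 = 103.89 °C = 377.04 K.
First-stage efficiency η₁ = 1 − T_m/T_H = 1 − 377.04/416.15 = 0.0940.
W₁ = η₁·Q_H = 0.0940 × 285 = 26.8 kW.

Ẇ₁ ≈ 26.8 kW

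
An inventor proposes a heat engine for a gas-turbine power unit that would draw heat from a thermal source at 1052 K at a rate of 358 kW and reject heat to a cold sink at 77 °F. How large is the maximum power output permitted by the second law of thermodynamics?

Ẇ_max ≈ 256.5 kW

T_C = 77 °F → (77 − 32) × 5/9 = 25.00 °C = 298.15 K.
By the Carnot theorem, η_max = 1 − T_C/T_H = 1 − 298.15/1052.00 = 0.7166.
W_max = η_max · Q_H = 0.7166 × 358 = 256.5 kW.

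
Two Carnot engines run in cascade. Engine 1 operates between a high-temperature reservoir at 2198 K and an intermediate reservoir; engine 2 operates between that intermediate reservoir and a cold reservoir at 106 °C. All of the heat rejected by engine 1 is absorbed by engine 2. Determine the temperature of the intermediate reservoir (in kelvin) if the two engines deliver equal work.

T_m ≈ 1290 K

T_C = 106 °C → 106 + 273.15 = 379.15 K.
For reversible stages Q_m = Q_H·(T_m/T_H). Setting W₁ = Q_H(1 − T_m/T_H) equal to W₂ = Q_m(1 − T_C/T_m) = Q_H·(T_m − T_C)/T_H gives T_H − T_m = T_m − T_C, so T_m = (T_H + T_C)/2 = (2198.00 + 379.15)/2 = 1290 K.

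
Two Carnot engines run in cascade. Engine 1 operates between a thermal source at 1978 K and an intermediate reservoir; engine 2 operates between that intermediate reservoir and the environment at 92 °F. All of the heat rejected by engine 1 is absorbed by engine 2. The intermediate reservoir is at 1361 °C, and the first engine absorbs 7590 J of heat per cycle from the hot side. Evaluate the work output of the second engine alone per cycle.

W₂ ≈ 5090 J

T_C = 92 °F → (92 − 32) × 5/9 = 33.33 °C = 306.48 K.
T_m = 1361 °C → 1361 + 273.15 = 1634.15 K.
Heat entering the second stage: Q_m = Q_H·(T_m/T_H) = 7590 × 1634.15/1978.00 = 6270 J.
Second-stage efficiency η₂ = 1 − T_C/T_m = 1 − 306.48/1634.15 = 0.8125, so W₂ = η₂·Q_m = 5090 J.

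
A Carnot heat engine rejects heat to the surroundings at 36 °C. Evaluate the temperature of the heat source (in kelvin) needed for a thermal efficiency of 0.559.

T_C = 36 °C → 36 + 273.15 = 309.15 K.
From η = 1 − T_C/T_H, solving for T_H gives T_H = T_C/(1 − η) = 309.15/(1 − 0.559) = 701.0 K.

T_H ≈ 701.0 K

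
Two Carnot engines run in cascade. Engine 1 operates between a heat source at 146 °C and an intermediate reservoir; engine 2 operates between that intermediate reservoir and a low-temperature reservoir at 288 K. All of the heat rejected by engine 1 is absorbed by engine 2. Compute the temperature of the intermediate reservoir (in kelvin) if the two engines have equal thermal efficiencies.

T_H = 146 °C → 146 + 273.15 = 419.15 K.
Equal efficiencies require 1 − T_m/T_H = 1 − T_C/T_m, i.e. T_m/T_H = T_C/T_m, so T_m = √(T_H·T_C) = √(419.15 × 288.00) = 347.4 K.

T_m ≈ 347.4 K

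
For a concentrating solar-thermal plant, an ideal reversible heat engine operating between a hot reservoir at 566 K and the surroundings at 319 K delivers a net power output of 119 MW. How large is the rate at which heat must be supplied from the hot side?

Q̇_H ≈ 273 MW

For a reversible engine, η = 1 − T_C/T_H = 1 − 319.00/566.00 = 0.4364.
Q_H = W/η = 119/0.4364 = 273 MW.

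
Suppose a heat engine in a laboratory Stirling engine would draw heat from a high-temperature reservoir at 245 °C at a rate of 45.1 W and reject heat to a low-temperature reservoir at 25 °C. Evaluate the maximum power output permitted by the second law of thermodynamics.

Ẇ_max ≈ 19.1 W

T_H = 245 °C → 245 + 273.15 = 518.15 K.
T_C = 25 °C → 25 + 273.15 = 298.15 K.
The second-law ceiling is the Carnot efficiency, η_max = 1 − T_C/T_H = 1 − 298.15/518.15 = 0.4246.
W_max = η_max · Q_H = 0.4246 × 45.1 = 19.1 W.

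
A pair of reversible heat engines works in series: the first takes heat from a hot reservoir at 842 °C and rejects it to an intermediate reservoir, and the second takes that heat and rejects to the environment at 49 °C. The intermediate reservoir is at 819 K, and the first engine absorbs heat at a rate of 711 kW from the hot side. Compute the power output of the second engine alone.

Ẇ₂ ≈ 316.8 kW

T_H = 842 °C → 842 + 273.15 = 1115.15 K.
T_C = 49 °C → 49 + 273.15 = 322.15 K.
Heat entering the second stage: Q_m = Q_H·(T_m/T_H) = 711 × 819.00/1115.15 = 522.2 kW.
Second-stage efficiency η₂ = 1 − T_C/T_m = 1 − 322.15/819.00 = 0.6067, so W₂ = η₂·Q_m = 316.8 kW.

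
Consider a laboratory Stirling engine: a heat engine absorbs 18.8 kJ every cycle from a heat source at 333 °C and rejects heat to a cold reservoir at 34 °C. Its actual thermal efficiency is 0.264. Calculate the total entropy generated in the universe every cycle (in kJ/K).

ΔS_univ ≈ 0.0140 kJ/K

T_H = 333 °C → 333 + 273.15 = 606.15 K.
T_C = 34 °C → 34 + 273.15 = 307.15 K.
W = η·Q_H = 0.264 × 18.8 = 4.963 kJ, so Q_C = Q_H − W = 13.84 kJ.
The hot reservoir loses entropy Q_H/T_H = 18.8/606.15 = 0.03102 kJ/K; the cold reservoir gains Q_C/T_C = 13.84/307.15 = 0.04505 kJ/K.
ΔS_univ = −Q_H/T_H + Q_C/T_C = 0.0140 kJ/K (> 0, since η = 0.264 < η_Carnot = 0.493).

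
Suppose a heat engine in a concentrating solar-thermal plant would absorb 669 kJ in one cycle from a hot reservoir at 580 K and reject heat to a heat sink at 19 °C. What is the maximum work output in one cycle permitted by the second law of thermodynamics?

W_max ≈ 332.0 kJ

T_C = 19 °C → 19 + 273.15 = 292.15 K.
The upper bound on efficiency is η_max = 1 − T_C/T_H = 1 − 292.15/580.00 = 0.4963.
W_max = η_max · Q_H = 0.4963 × 669 = 332.0 kJ.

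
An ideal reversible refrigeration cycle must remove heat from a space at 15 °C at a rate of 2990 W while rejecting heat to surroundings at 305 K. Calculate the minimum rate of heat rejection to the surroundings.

T_C = 15 °C → 15 + 273.15 = 288.15 K.
For a reversible cycle Q_H/Q_C = T_H/T_C, so Q_H = Q_C·T_H/T_C = 2990 × 305.00/288.15 = 3165 W.

Q̇_H ≈ 3165 W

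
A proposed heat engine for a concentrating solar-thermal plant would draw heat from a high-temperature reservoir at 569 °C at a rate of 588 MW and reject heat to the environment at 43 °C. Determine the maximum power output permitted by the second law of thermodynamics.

Ẇ_max ≈ 367.3 MW

T_H = 569 °C → 569 + 273.15 = 842.15 K.
T_C = 43 °C → 43 + 273.15 = 316.15 K.
The second-law ceiling is the Carnot efficiency, η_max = 1 − T_C/T_H = 1 − 316.15/842.15 = 0.6246.
W_max = η_max · Q_H = 0.6246 × 588 = 367.3 MW.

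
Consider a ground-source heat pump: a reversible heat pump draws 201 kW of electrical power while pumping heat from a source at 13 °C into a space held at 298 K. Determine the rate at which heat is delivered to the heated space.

Q̇_H ≈ 5055 kW

T_C = 13 °C → 13 + 273.15 = 286.15 K.
The Carnot heat-pump COP is COP_HP = T_H/(T_H − T_C) = 298.00/11.85 = 25.1477.
Q_H = COP_HP · W = 25.1477 × 201 = 5055 kW.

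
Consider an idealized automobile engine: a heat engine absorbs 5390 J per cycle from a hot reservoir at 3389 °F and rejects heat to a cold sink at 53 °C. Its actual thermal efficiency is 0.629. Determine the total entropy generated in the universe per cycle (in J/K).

T_H = 3389 °F → (3389 − 32) × 5/9 = 1865.00 °C = 2138.15 K.
T_C = 53 °C → 53 + 273.15 = 326.15 K.
W = η·Q_H = 0.629 × 5390 = 3390 J, so Q_C = Q_H − W = 2000 J.
Entropy balance on the reservoirs: −Q_H/T_H = -2.521 J/K, +Q_C/T_C = 6.131 J/K.
ΔS_univ = −Q_H/T_H + Q_C/T_C = 3.61 J/K (> 0, since η = 0.629 < η_Carnot = 0.847).

ΔS_univ ≈ 3.61 J/K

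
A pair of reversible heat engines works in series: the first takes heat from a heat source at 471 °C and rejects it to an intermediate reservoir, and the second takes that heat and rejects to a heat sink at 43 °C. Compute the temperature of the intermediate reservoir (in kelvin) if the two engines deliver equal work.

T_H = 471 °C → 471 + 273.15 = 744.15 K.
T_C = 43 °C → 43 + 273.15 = 316.15 K.
For reversible stages Q_m = Q_H·(T_m/T_H). Setting W₁ = Q_H(1 − T_m/T_H) equal to W₂ = Q_m(1 − T_C/T_m) = Q_H·(T_m − T_C)/T_H gives T_H − T_m = T_m − T_C, so T_m = (T_H + T_C)/2 = (744.15 + 316.15)/2 = 530 K.

T_m ≈ 530 K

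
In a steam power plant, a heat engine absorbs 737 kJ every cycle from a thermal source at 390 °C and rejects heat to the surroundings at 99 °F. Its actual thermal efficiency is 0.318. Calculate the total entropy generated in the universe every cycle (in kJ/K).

ΔS_univ ≈ 0.508 kJ/K

T_H = 390 °C → 390 + 273.15 = 663.15 K.
T_C = 99 °F → (99 − 32) × 5/9 = 37.22 °C = 310.37 K.
W = η·Q_H = 0.318 × 737 = 234.4 kJ, so Q_C = Q_H − W = 502.6 kJ.
Reservoir entropy changes: ΔS_H = −Q_H/T_H = −737/663.15 = -1.111 kJ/K and ΔS_C = +Q_C/T_C = 502.6/310.37 = 1.619 kJ/K.
ΔS_univ = −Q_H/T_H + Q_C/T_C = 0.508 kJ/K (> 0, since η = 0.318 < η_Carnot = 0.532).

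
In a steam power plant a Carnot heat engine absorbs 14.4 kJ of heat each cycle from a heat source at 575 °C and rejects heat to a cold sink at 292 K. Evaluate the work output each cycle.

W ≈ 9.44 kJ

T_H = 575 °C → 575 + 273.15 = 848.15 K.
For a reversible engine, η = 1 − T_C/T_H = 1 − 292.00/848.15 = 0.6557.
W = η·Q_H = 0.6557 × 14.4 = 9.44 kJ.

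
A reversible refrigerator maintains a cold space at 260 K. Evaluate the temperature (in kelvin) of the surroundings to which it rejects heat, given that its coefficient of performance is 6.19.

T_H ≈ 302.0 K

COP_R = T_C/(T_H − T_C) ⇒ T_H = T_C·(1 + 1/COP_R) = 260.00 × (1 + 1/6.19) = 302.0 K.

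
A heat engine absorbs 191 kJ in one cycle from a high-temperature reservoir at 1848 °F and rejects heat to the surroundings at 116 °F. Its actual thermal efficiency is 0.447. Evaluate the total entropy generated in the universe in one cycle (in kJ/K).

T_H = 1848 °F → (1848 − 32) × 5/9 = 1008.89 °C = 1282.04 K.
T_C = 116 °F → (116 − 32) × 5/9 = 46.67 °C = 319.82 K.
W = η·Q_H = 0.447 × 191 = 85.38 kJ, so Q_C = Q_H − W = 105.6 kJ.
The hot reservoir loses entropy Q_H/T_H = 191/1282.04 = 0.1490 kJ/K; the cold reservoir gains Q_C/T_C = 105.6/319.82 = 0.3303 kJ/K.
ΔS_univ = −Q_H/T_H + Q_C/T_C = 0.181 kJ/K (> 0, since η = 0.447 < η_Carnot = 0.751).

ΔS_univ ≈ 0.181 kJ/K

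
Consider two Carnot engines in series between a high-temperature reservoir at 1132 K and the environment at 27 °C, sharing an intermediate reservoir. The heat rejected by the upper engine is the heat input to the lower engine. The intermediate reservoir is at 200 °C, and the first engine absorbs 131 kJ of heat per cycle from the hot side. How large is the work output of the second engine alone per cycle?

T_C = 27 °C → 27 + 273.15 = 300.15 K.
T_m = 200 °C → 200 + 273.15 = 473.15 K.
Heat entering the second stage: Q_m = Q_H·(T_m/T_H) = 131 × 473.15/1132.00 = 54.8 kJ.
Second-stage efficiency η₂ = 1 − T_C/T_m = 1 − 300.15/473.15 = 0.3656, so W₂ = η₂·Q_m = 20.0 kJ.

W₂ ≈ 20.0 kJ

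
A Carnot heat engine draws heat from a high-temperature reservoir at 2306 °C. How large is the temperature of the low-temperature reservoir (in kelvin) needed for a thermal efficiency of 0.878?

T_C ≈ 314.7 K

T_H = 2306 °C → 2306 + 273.15 = 2579.15 K.
From η = 1 − T_C/T_H, T_C = T_H·(1 − η) = 2579.15 × (1 − 0.878) = 314.7 K.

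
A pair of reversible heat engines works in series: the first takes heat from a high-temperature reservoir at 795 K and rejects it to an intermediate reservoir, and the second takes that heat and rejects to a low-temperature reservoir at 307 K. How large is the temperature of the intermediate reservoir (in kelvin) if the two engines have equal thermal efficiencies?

T_m ≈ 494.0 K

Equal efficiencies require 1 − T_m/T_H = 1 − T_C/T_m, i.e. T_m/T_H = T_C/T_m, so T_m = √(T_H·T_C) = √(795.00 × 307.00) = 494.0 K.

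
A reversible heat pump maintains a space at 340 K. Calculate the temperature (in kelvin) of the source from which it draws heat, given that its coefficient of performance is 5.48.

COP_HP = T_H/(T_H − T_C) ⇒ T_C = T_H·(COP_HP − 1)/COP_HP = 340.00 × (5.48 − 1)/5.48 = 278 K.

T_C ≈ 278 K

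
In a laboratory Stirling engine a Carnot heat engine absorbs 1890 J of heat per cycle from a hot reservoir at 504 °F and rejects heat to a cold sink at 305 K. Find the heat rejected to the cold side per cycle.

Q_C ≈ 1077 J

T_H = 504 °F → (504 − 32) × 5/9 = 262.22 °C = 535.37 K.
Since the cycle is reversible, η = 1 − T_C/T_H = 1 − 305.00/535.37 = 0.4303.
For a reversible cycle Q_C/Q_H = T_C/T_H, so Q_C = 1890 × 305.00/535.37 = 1077 J.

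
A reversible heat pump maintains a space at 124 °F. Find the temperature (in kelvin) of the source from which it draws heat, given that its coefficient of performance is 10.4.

T_H = 124 °F → (124 − 32) × 5/9 = 51.11 °C = 324.26 K.
COP_HP = T_H/(T_H − T_C) ⇒ T_C = T_H·(COP_HP − 1)/COP_HP = 324.26 × (10.4 − 1)/10.4 = 293 K.

T_C ≈ 293 K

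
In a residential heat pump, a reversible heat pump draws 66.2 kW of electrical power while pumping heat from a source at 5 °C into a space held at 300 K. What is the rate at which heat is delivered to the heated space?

Q̇_H ≈ 909 kW

T_C = 5 °C → 5 + 273.15 = 278.15 K.
Reversible heating COP: COP_HP = T_H/(T_H − T_C) = 300.00/21.85 = 13.7300.
Q_H = COP_HP · W = 13.7300 × 66.2 = 909 kW.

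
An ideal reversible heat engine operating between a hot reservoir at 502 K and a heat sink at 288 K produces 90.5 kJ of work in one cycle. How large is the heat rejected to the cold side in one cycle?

Carnot efficiency: η = 1 − T_C/T_H = 1 − 288.00/502.00 = 0.4263.
Since Q_C/Q_H = T_C/T_H and Q_H = W/η, Q_C = W·T_C/(T_H − T_C) = 90.5 × 288.00/214.00 = 122 kJ.

Q_C ≈ 122 kJ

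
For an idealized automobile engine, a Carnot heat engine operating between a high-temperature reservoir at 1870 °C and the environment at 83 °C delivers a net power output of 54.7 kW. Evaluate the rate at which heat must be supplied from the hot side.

Q̇_H ≈ 65.6 kW

T_H = 1870 °C → 1870 + 273.15 = 2143.15 K.
T_C = 83 °C → 83 + 273.15 = 356.15 K.
Carnot efficiency: η = 1 − T_C/T_H = 1 − 356.15/2143.15 = 0.8338.
Q_H = W/η = 54.7/0.8338 = 65.6 kW.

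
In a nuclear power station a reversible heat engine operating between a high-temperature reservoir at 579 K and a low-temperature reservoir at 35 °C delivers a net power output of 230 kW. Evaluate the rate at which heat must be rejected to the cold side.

Q̇_C ≈ 261.7 kW

T_C = 35 °C → 35 + 273.15 = 308.15 K.
η_rev = 1 − T_C/T_H = 1 − 308.15/579.00 = 0.4678.
Since Q_C/Q_H = T_C/T_H and Q_H = W/η, Q_C = W·T_C/(T_H − T_C) = 230 × 308.15/270.85 = 261.7 kW.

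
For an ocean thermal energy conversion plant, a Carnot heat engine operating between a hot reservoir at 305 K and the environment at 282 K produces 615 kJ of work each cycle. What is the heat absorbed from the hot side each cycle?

Since the cycle is reversible, η = 1 − T_C/T_H = 1 − 282.00/305.00 = 0.0754.
Q_H = W/η = 615/0.0754 = 8160 kJ.

Q_H ≈ 8160 kJ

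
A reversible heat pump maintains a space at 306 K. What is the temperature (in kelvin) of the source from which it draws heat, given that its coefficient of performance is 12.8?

COP_HP = T_H/(T_H − T_C) ⇒ T_C = T_H·(COP_HP − 1)/COP_HP = 306.00 × (12.8 − 1)/12.8 = 282.1 K.

T_C ≈ 282.1 K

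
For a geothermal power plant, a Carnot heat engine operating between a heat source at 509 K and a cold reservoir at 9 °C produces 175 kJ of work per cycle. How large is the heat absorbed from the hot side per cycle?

Q_H ≈ 392.7 kJ

T_C = 9 °C → 9 + 273.15 = 282.15 K.
Carnot efficiency: η = 1 − T_C/T_H = 1 − 282.15/509.00 = 0.4457.
Q_H = W/η = 175/0.4457 = 392.7 kJ.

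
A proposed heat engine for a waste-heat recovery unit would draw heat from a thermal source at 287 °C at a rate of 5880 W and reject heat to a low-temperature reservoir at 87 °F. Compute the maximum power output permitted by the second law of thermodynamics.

T_H = 287 °C → 287 + 273.15 = 560.15 K.
T_C = 87 °F → (87 − 32) × 5/9 = 30.56 °C = 303.71 K.
By the Carnot theorem, η_max = 1 − T_C/T_H = 1 − 303.71/560.15 = 0.4578.
W_max = η_max · Q_H = 0.4578 × 5880 = 2692 W.

Ẇ_max ≈ 2692 W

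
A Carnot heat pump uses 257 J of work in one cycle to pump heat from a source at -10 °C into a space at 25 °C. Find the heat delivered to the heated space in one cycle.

T_H = 25 °C → 25 + 273.15 = 298.15 K.
T_C = -10 °C → -10 + 273.15 = 263.15 K.
COP_HP = T_H/(T_H − T_C) = 298.15/35.00 = 8.5186.
Q_H = COP_HP · W = 8.5186 × 257 = 2189 J.

Q_H ≈ 2189 J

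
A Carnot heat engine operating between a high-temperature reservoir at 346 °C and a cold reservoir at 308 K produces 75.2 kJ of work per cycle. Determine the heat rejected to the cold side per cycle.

Q_C ≈ 74.4 kJ

T_H = 346 °C → 346 + 273.15 = 619.15 K.
For a reversible engine, η = 1 − T_C/T_H = 1 − 308.00/619.15 = 0.5025.
Since Q_C/Q_H = T_C/T_H and Q_H = W/η, Q_C = W·T_C/(T_H − T_C) = 75.2 × 308.00/311.15 = 74.4 kJ.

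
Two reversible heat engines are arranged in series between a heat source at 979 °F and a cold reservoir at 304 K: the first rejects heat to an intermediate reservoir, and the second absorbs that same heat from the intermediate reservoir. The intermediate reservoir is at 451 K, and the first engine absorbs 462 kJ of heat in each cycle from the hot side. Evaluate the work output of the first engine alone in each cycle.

T_H = 979 °F → (979 − 32) × 5/9 = 526.11 °C = 799.26 K.
First-stage efficiency η₁ = 1 − T_m/T_H = 1 − 451.00/799.26 = 0.4357.
W₁ = η₁·Q_H = 0.4357 × 462 = 201 kJ.

W₁ ≈ 201 kJ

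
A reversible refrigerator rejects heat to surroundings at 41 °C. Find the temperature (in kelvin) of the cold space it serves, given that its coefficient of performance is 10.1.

T_C ≈ 286 K

T_H = 41 °C → 41 + 273.15 = 314.15 K.
COP_R = T_C/(T_H − T_C) ⇒ T_C = T_H·COP_R/(1 + COP_R) = 314.15 × 10.1/(1 + 10.1) = 286 K.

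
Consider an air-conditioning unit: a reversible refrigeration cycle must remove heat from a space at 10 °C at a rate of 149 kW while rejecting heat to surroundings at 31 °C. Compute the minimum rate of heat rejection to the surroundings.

T_H = 31 °C → 31 + 273.15 = 304.15 K.
T_C = 10 °C → 10 + 273.15 = 283.15 K.
For a reversible cycle Q_H/Q_C = T_H/T_C, so Q_H = Q_C·T_H/T_C = 149 × 304.15/283.15 = 160 kW.

Q̇_H ≈ 160 kW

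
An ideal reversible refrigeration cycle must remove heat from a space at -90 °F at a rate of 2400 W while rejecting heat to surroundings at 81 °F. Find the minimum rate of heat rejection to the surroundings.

Q̇_H ≈ 3510 W

T_H = 81 °F → (81 − 32) × 5/9 = 27.22 °C = 300.37 K.
T_C = -90 °F → (-90 − 32) × 5/9 = -67.78 °C = 205.37 K.
For a reversible cycle Q_H/Q_C = T_H/T_C, so Q_H = Q_C·T_H/T_C = 2400 × 300.37/205.37 = 3510 W.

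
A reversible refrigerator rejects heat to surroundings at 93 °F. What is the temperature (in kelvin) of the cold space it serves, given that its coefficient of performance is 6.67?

T_H = 93 °F → (93 − 32) × 5/9 = 33.89 °C = 307.04 K.
COP_R = T_C/(T_H − T_C) ⇒ T_C = T_H·COP_R/(1 + COP_R) = 307.04 × 6.67/(1 + 6.67) = 267.0 K.

T_C ≈ 267.0 K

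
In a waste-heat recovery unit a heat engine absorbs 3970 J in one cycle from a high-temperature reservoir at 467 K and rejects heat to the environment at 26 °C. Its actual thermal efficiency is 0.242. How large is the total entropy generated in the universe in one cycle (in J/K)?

ΔS_univ ≈ 1.56 J/K

T_C = 26 °C → 26 + 273.15 = 299.15 K.
W = η·Q_H = 0.242 × 3970 = 960.7 J, so Q_C = Q_H − W = 3009 J.
The hot reservoir loses entropy Q_H/T_H = 3970/467.00 = 8.501 J/K; the cold reservoir gains Q_C/T_C = 3009/299.15 = 10.06 J/K.
ΔS_univ = −Q_H/T_H + Q_C/T_C = 1.56 J/K (> 0, since η = 0.242 < η_Carnot = 0.359).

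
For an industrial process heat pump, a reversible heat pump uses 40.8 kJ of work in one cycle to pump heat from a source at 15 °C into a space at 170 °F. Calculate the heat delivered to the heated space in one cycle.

Q_H ≈ 231 kJ

T_H = 170 °F → (170 − 32) × 5/9 = 76.67 °C = 349.82 K.
T_C = 15 °C → 15 + 273.15 = 288.15 K.
Reversible heating COP: COP_HP = T_H/(T_H − T_C) = 349.82/61.67 = 5.6727.
Q_H = COP_HP · W = 5.6727 × 40.8 = 231 kJ.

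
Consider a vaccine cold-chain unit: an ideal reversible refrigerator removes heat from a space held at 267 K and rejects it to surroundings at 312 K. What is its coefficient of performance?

COP_R = T_C/(T_H − T_C) = 267.00/(312.00 − 267.00) = 5.93.

COP_R ≈ 5.93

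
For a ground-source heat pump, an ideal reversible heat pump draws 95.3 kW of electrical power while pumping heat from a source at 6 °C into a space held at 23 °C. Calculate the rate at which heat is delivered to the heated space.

Q̇_H ≈ 1660 kW

T_H = 23 °C → 23 + 273.15 = 296.15 K.
T_C = 6 °C → 6 + 273.15 = 279.15 K.
For a reversible heat pump, COP_HP = T_H/(T_H − T_C) = 296.15/17.00 = 17.4206.
Q_H = COP_HP · W = 17.4206 × 95.3 = 1660 kW.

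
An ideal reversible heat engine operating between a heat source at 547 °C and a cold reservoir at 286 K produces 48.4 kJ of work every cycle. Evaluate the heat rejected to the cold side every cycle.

Q_C ≈ 25.9 kJ

T_H = 547 °C → 547 + 273.15 = 820.15 K.
Since the cycle is reversible, η = 1 − T_C/T_H = 1 − 286.00/820.15 = 0.6513.
Since Q_C/Q_H = T_C/T_H and Q_H = W/η, Q_C = W·T_C/(T_H − T_C) = 48.4 × 286.00/534.15 = 25.9 kJ.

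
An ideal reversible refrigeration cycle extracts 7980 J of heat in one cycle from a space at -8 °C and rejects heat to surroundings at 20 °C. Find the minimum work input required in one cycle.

T_H = 20 °C → 20 + 273.15 = 293.15 K.
T_C = -8 °C → -8 + 273.15 = 265.15 K.
Carnot COP: COP_R = T_C/(T_H − T_C) = 265.15/28.00 = 9.4696.
W = Q_C/COP_R = 7980/9.4696 = 843 J.

W_in ≈ 843 J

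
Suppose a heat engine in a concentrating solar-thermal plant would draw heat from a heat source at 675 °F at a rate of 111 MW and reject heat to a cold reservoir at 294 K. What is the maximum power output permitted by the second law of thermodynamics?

Ẇ_max ≈ 59.2 MW

T_H = 675 °F → (675 − 32) × 5/9 = 357.22 °C = 630.37 K.
By the Carnot theorem, η_max = 1 − T_C/T_H = 1 − 294.00/630.37 = 0.5336.
W_max = η_max · Q_H = 0.5336 × 111 = 59.2 MW.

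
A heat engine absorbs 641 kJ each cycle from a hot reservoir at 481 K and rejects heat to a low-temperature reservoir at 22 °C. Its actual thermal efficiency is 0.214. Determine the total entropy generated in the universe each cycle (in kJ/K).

T_C = 22 °C → 22 + 273.15 = 295.15 K.
W = η·Q_H = 0.214 × 641 = 137.2 kJ, so Q_C = Q_H − W = 503.8 kJ.
Reservoir entropy changes: ΔS_H = −Q_H/T_H = −641/481.00 = -1.333 kJ/K and ΔS_C = +Q_C/T_C = 503.8/295.15 = 1.707 kJ/K.
ΔS_univ = −Q_H/T_H + Q_C/T_C = 0.3744 kJ/K (> 0, since η = 0.214 < η_Carnot = 0.386).

ΔS_univ ≈ 0.3744 kJ/K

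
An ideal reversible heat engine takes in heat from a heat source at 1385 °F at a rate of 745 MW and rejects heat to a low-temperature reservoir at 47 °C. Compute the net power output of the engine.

Ẇ ≈ 512 MW

T_H = 1385 °F → (1385 − 32) × 5/9 = 751.67 °C = 1024.82 K.
T_C = 47 °C → 47 + 273.15 = 320.15 K.
The Carnot efficiency is η = 1 − T_C/T_H = 1 − 320.15/1024.82 = 0.6876.
W = η·Q_H = 0.6876 × 745 = 512 MW.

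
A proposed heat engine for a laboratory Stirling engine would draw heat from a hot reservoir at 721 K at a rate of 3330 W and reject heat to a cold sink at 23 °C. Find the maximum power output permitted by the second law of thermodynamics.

Ẇ_max ≈ 1960 W

T_C = 23 °C → 23 + 273.15 = 296.15 K.
By the Carnot theorem, η_max = 1 − T_C/T_H = 1 − 296.15/721.00 = 0.5893.
W_max = η_max · Q_H = 0.5893 × 3330 = 1960 W.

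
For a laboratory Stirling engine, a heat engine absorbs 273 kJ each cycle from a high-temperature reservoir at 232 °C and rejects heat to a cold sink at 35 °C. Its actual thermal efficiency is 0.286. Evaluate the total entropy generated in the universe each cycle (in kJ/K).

ΔS_univ ≈ 0.0921 kJ/K

T_H = 232 °C → 232 + 273.15 = 505.15 K.
T_C = 35 °C → 35 + 273.15 = 308.15 K.
W = η·Q_H = 0.286 × 273 = 78.08 kJ, so Q_C = Q_H − W = 194.9 kJ.
Entropy balance on the reservoirs: −Q_H/T_H = -0.5404 kJ/K, +Q_C/T_C = 0.6326 kJ/K.
ΔS_univ = −Q_H/T_H + Q_C/T_C = 0.0921 kJ/K (> 0, since η = 0.286 < η_Carnot = 0.390).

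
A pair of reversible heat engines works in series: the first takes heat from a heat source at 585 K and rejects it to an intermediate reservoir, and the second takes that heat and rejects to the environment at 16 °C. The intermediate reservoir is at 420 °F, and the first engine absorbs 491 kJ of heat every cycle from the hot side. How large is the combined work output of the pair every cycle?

T_C = 16 °C → 16 + 273.15 = 289.15 K.
Two reversible stages in series are equivalent to a single Carnot engine between T_H and T_C, so η_total = 1 − T_C/T_H = 1 − 289.15/585.00 = 0.5057.
W_total = η_total · Q_H = 0.5057 × 491 = 248 kJ.

W_total ≈ 248 kJ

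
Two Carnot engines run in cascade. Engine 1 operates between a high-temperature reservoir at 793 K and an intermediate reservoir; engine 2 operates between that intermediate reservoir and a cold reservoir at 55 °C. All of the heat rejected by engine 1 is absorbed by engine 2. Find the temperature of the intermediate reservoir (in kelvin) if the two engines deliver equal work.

T_m ≈ 561 K

T_C = 55 °C → 55 + 273.15 = 328.15 K.
For reversible stages Q_m = Q_H·(T_m/T_H). Setting W₁ = Q_H(1 − T_m/T_H) equal to W₂ = Q_m(1 − T_C/T_m) = Q_H·(T_m − T_C)/T_H gives T_H − T_m = T_m − T_C, so T_m = (T_H + T_C)/2 = (793.00 + 328.15)/2 = 561 K.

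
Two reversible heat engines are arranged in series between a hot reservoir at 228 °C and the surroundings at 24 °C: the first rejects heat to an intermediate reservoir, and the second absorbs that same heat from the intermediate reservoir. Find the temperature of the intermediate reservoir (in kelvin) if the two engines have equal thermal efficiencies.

T_m ≈ 386 K

T_H = 228 °C → 228 + 273.15 = 501.15 K.
T_C = 24 °C → 24 + 273.15 = 297.15 K.
Equal efficiencies require 1 − T_m/T_H = 1 − T_C/T_m, i.e. T_m/T_H = T_C/T_m, so T_m = √(T_H·T_C) = √(501.15 × 297.15) = 386 K.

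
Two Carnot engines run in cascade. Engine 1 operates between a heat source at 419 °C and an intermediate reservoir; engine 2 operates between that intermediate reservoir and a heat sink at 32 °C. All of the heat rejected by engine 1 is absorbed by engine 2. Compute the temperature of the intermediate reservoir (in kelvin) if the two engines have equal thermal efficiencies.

T_H = 419 °C → 419 + 273.15 = 692.15 K.
T_C = 32 °C → 32 + 273.15 = 305.15 K.
Equal efficiencies require 1 − T_m/T_H = 1 − T_C/T_m, i.e. T_m/T_H = T_C/T_m, so T_m = √(T_H·T_C) = √(692.15 × 305.15) = 460 K.

T_m ≈ 460 K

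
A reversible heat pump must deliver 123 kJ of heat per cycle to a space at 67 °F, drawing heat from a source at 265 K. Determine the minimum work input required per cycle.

T_H = 67 °F → (67 − 32) × 5/9 = 19.44 °C = 292.59 K.
The Carnot heat-pump COP is COP_HP = T_H/(T_H − T_C) = 292.59/27.59 = 10.6034.
W = Q_H/COP_HP = 123/10.6034 = 11.6 kJ.

W_in ≈ 11.6 kJ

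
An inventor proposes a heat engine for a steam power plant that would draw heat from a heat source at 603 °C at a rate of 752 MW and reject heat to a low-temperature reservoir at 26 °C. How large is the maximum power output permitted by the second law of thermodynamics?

Ẇ_max ≈ 495 MW

T_H = 603 °C → 603 + 273.15 = 876.15 K.
T_C = 26 °C → 26 + 273.15 = 299.15 K.
The second-law ceiling is the Carnot efficiency, η_max = 1 − T_C/T_H = 1 − 299.15/876.15 = 0.6586.
W_max = η_max · Q_H = 0.6586 × 752 = 495 MW.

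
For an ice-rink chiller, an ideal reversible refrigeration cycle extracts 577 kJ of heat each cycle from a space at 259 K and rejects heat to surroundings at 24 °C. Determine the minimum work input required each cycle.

W_in ≈ 84.99 kJ

T_H = 24 °C → 24 + 273.15 = 297.15 K.
For a reversible refrigerator, COP_R = T_C/(T_H − T_C) = 259.00/38.15 = 6.7890.
W = Q_C/COP_R = 577/6.7890 = 84.99 kJ.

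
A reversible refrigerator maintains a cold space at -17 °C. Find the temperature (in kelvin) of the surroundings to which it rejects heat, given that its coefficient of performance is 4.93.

T_C = -17 °C → -17 + 273.15 = 256.15 K.
COP_R = T_C/(T_H − T_C) ⇒ T_H = T_C·(1 + 1/COP_R) = 256.15 × (1 + 1/4.93) = 308 K.

T_H ≈ 308 K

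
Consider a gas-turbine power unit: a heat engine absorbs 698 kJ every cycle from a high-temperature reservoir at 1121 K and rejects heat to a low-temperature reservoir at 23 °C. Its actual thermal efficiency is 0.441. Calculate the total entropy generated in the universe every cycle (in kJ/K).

ΔS_univ ≈ 0.6949 kJ/K

T_C = 23 °C → 23 + 273.15 = 296.15 K.
W = η·Q_H = 0.441 × 698 = 307.8 kJ, so Q_C = Q_H − W = 390.2 kJ.
The hot reservoir loses entropy Q_H/T_H = 698/1121.00 = 0.6227 kJ/K; the cold reservoir gains Q_C/T_C = 390.2/296.15 = 1.318 kJ/K.
ΔS_univ = −Q_H/T_H + Q_C/T_C = 0.6949 kJ/K (> 0, since η = 0.441 < η_Carnot = 0.736).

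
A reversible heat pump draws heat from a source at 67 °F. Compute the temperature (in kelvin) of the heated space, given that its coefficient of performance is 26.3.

T_H ≈ 304.2 K

T_C = 67 °F → (67 − 32) × 5/9 = 19.44 °C = 292.59 K.
COP_HP = T_H/(T_H − T_C) ⇒ T_H = T_C·COP_HP/(COP_HP − 1) = 292.59 × 26.3/(26.3 − 1) = 304.2 K.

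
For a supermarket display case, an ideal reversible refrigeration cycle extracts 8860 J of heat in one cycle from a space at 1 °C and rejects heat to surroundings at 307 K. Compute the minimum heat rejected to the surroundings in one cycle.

Q_H ≈ 9922 J

T_C = 1 °C → 1 + 273.15 = 274.15 K.
For a reversible cycle Q_H/Q_C = T_H/T_C, so Q_H = Q_C·T_H/T_C = 8860 × 307.00/274.15 = 9922 J.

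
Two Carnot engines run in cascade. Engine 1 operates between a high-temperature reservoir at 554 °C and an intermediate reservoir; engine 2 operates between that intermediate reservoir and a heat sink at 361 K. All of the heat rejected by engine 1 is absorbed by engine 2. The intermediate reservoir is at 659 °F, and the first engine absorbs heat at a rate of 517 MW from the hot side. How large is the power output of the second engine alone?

Ẇ₂ ≈ 162.8 MW

T_H = 554 °C → 554 + 273.15 = 827.15 K.
T_m = 659 °F → (659 − 32) × 5/9 = 348.33 °C = 621.48 K.
Heat entering the second stage: Q_m = Q_H·(T_m/T_H) = 517 × 621.48/827.15 = 388.5 MW.
Second-stage efficiency η₂ = 1 − T_C/T_m = 1 − 361.00/621.48 = 0.4191, so W₂ = η₂·Q_m = 162.8 MW.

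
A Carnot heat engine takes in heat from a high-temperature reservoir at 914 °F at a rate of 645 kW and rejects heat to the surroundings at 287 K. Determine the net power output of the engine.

T_H = 914 °F → (914 − 32) × 5/9 = 490.00 °C = 763.15 K.
For a reversible engine, η = 1 − T_C/T_H = 1 − 287.00/763.15 = 0.6239.
W = η·Q_H = 0.6239 × 645 = 402.4 kW.

Ẇ ≈ 402.4 kW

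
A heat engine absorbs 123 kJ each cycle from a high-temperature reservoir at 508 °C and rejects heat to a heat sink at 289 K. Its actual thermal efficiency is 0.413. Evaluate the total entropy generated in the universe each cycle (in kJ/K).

T_H = 508 °C → 508 + 273.15 = 781.15 K.
W = η·Q_H = 0.413 × 123 = 50.80 kJ, so Q_C = Q_H − W = 72.20 kJ.
The hot reservoir loses entropy Q_H/T_H = 123/781.15 = 0.1575 kJ/K; the cold reservoir gains Q_C/T_C = 72.20/289.00 = 0.2498 kJ/K.
ΔS_univ = −Q_H/T_H + Q_C/T_C = 0.09237 kJ/K (> 0, since η = 0.413 < η_Carnot = 0.630).

ΔS_univ ≈ 0.09237 kJ/K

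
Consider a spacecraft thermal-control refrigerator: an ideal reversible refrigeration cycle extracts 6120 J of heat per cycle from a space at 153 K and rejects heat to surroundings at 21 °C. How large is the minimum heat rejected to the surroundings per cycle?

Q_H ≈ 11770 J

T_H = 21 °C → 21 + 273.15 = 294.15 K.
For a reversible cycle Q_H/Q_C = T_H/T_C, so Q_H = Q_C·T_H/T_C = 6120 × 294.15/153.00 = 11770 J.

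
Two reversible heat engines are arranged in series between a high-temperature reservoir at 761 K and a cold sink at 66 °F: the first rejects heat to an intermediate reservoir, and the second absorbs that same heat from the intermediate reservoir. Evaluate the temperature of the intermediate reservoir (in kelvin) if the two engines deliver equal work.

T_m ≈ 527 K

T_C = 66 °F → (66 − 32) × 5/9 = 18.89 °C = 292.04 K.
For reversible stages Q_m = Q_H·(T_m/T_H). Setting W₁ = Q_H(1 − T_m/T_H) equal to W₂ = Q_m(1 − T_C/T_m) = Q_H·(T_m − T_C)/T_H gives T_H − T_m = T_m − T_C, so T_m = (T_H + T_C)/2 = (761.00 + 292.04)/2 = 527 K.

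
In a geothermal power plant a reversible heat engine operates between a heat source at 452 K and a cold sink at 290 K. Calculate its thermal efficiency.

η_rev = 1 − T_C/T_H = 1 − 290.00/452.00 = 0.358.

η ≈ 0.358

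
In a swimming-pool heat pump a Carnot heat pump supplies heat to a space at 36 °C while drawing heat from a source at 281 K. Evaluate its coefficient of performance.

COP_HP ≈ 11.0

T_H = 36 °C → 36 + 273.15 = 309.15 K.
The Carnot heat-pump COP is COP_HP = T_H/(T_H − T_C) = 309.15/(309.15 − 281.00) = 11.0.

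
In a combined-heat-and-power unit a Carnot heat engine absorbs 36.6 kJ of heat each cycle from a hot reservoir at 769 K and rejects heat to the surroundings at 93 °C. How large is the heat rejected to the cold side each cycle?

Q_C ≈ 17.43 kJ

T_C = 93 °C → 93 + 273.15 = 366.15 K.
Since the cycle is reversible, η = 1 − T_C/T_H = 1 − 366.15/769.00 = 0.5239.
For a reversible cycle Q_C/Q_H = T_C/T_H, so Q_C = 36.6 × 366.15/769.00 = 17.43 kJ.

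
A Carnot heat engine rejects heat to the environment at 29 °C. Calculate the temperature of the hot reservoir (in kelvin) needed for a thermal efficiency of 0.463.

T_H ≈ 562.7 K

T_C = 29 °C → 29 + 273.15 = 302.15 K.
From η = 1 − T_C/T_H, solving for T_H gives T_H = T_C/(1 − η) = 302.15/(1 − 0.463) = 562.7 K.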